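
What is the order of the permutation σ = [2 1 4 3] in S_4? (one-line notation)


Cycle decomposition: (1 2) (3 4)
Cycle lengths: 2, 2
Order = lcm(2, 2) = 2

ord(σ) = 2


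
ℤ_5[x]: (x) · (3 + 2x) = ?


Expand and collect like terms; reduce coefficients mod 5:
x^0: 0·3 = 0 ≡ 0 (mod 5)
x^1: 0·2 + 1·3 = 3 ≡ 3 (mod 5)
x^2: 1·2 = 2 ≡ 2 (mod 5)
Result: 3x + 2x^2

f · g = 3x + 2x^2


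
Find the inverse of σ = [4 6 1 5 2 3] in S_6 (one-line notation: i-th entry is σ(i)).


To find σ⁻¹, swap domain and range:
σ(1) = 4 → σ⁻¹(4) = 1
σ(2) = 6 → σ⁻¹(6) = 2
σ(3) = 1 → σ⁻¹(1) = 3
σ(4) = 5 → σ⁻¹(5) = 4
σ(5) = 2 → σ⁻¹(2) = 5
σ(6) = 3 → σ⁻¹(3) = 6

σ⁻¹ = [3 5 6 1 4 2]


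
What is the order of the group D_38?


|D_n| = 2n (n rotations and n reflections)
|D_38| = 2×38 = 76

|D_38| = 76


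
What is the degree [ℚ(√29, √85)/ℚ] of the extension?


[ℚ(√29,√85):ℚ] = [ℚ(√29,√85):ℚ(√29)]·[ℚ(√29):ℚ] = 2·2 = 4

[ℚ(√29, √85)/ℚ] = 4


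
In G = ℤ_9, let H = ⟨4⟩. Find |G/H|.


|⟨4⟩| = n / gcd(4, 9) = 9 / 1 = 9
H is normal (ℤ_9 is abelian).
|G/H| = |G| / |H| = 9 / 9 = 1

|G/H| = 1


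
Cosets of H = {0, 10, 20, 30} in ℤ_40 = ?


H = {0, 10, 20, 30}, |H| = 4
Number of cosets = |G|/|H| = 40/4 = 10
0 + H = {0, 10, 20, 30}
1 + H = {1, 11, 21, 31}
2 + H = {2, 12, 22, 32}
3 + H = {3, 13, 23, 33}
4 + H = {4, 14, 24, 34}
5 + H = {5, 15, 25, 35}
6 + H = {6, 16, 26, 36}
7 + H = {7, 17, 27, 37}
8 + H = {8, 18, 28, 38}
9 + H = {9, 19, 29, 39}

Cosets: 0+H={0,10,20,30}; 1+H={1,11,21,31}; 2+H={2,12,22,32}; 3+H={3,13,23,33}; 4+H={4,14,24,34}; 5+H={5,15,25,35}; 6+H={6,16,26,36}; 7+H={7,17,27,37}; 8+H={8,18,28,38}; 9+H={9,19,29,39}


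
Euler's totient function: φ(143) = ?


Factor n: 143 = 11 × 13
φ(n) = n · ∏(1 - 1/p) over distinct primes p | n
φ(143) = 143 · (1 - 1/11) · (1 - 1/13) = 120

φ(143) = 120


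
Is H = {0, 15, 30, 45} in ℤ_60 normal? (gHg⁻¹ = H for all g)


H = {0, 15, 30, 45} in ℤ_60
ℤ_60 is abelian; every subgroup of an abelian group is normal

Yes, normal subgroup


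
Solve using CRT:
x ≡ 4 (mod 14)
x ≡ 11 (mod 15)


m₁ = 14, m₂ = 15, gcd = 1, so CRT applies. M = m₁·m₂ = 210
Let M₁ = M/m₁ = 15, M₂ = M/m₂ = 14
Find y₁ ≡ M₁⁻¹ (mod m₁): 15⁻¹ ≡ 1 (mod 14)
Find y₂ ≡ M₂⁻¹ (mod m₂): 14⁻¹ ≡ 14 (mod 15)
x = a₁·M₁·y₁ + a₂·M₂·y₂ = 4·15·1 + 11·14·14 = 2216
Reduce mod 210: x ≡ 116
Check: 116 mod 14 = 4 ✓, 116 mod 15 = 11 ✓

x ≡ 116 (mod 210)


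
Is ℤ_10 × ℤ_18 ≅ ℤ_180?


Comparing ℤ_10 × ℤ_18 and ℤ_180:
gcd(10,18) = 2 ≠ 1. Max element order in ℤ_10×ℤ_18 is lcm(10,18) = 90 < 180, so it has no element of order 180

No, ℤ_10 × ℤ_18 ≇ ℤ_180


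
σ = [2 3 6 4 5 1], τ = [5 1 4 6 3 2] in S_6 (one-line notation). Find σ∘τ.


σ∘τ: apply τ first, then σ
1 →τ 5 →σ 5
2 →τ 1 →σ 2
3 →τ 4 →σ 4
4 →τ 6 →σ 1
5 →τ 3 →σ 6
6 →τ 2 →σ 3

σ∘τ = [5 2 4 1 6 3]


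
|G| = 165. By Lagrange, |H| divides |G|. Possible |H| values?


Lagrange's theorem: |H| divides |G|
|G| = 165
Divisors of 165: 1, 3, 5, 11, 15, 33, 55, 165

Possible subgroup orders: {1, 3, 5, 11, 15, 33, 55, 165}


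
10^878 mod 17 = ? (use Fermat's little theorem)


Fermat's little theorem: if p is prime and gcd(a,p)=1, then a^(p-1) ≡ 1 (mod p)
p = 17 is prime, gcd(10,17) = 1
Reduce exponent: 878 mod 16 = 14
So 10^878 ≡ 10^14 (mod 17)
10^14 mod 17 = 8

10^878 ≡ 8 (mod 17)


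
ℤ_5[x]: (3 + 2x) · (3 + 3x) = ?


Expand and collect like terms; reduce coefficients mod 5:
x^0: 3·3 = 9 ≡ 4 (mod 5)
x^1: 3·3 + 2·3 = 15 ≡ 0 (mod 5)
x^2: 2·3 = 6 ≡ 1 (mod 5)
Result: 4 + x^2

f · g = 4 + x^2


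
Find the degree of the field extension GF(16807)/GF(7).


GF(16807) = GF(7^5), so the extension degree is 5

[GF(16807)/GF(7)] = 5


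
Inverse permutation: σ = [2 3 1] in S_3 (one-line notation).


To find σ⁻¹, swap domain and range:
σ(1) = 2 → σ⁻¹(2) = 1
σ(2) = 3 → σ⁻¹(3) = 2
σ(3) = 1 → σ⁻¹(1) = 3

σ⁻¹ = [3 1 2]


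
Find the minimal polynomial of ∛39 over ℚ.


∛39 satisfies x³ - 39 = 0, irreducible over ℚ (no rational root; 39 is not a perfect cube)

Minimal polynomial: x³ - 39


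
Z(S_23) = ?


Z(G) = {g ∈ G | gx = xg for all x ∈ G}
S_n is non-abelian for n ≥ 3; Z(S_23) is trivial

Z(S_23) = {e}


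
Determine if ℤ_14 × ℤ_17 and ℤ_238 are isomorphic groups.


Comparing ℤ_14 × ℤ_17 and ℤ_238:
gcd(14,17) = 1, so ℤ_14 × ℤ_17 ≅ ℤ_238 (CRT)

Yes, ℤ_14 × ℤ_17 ≅ ℤ_238


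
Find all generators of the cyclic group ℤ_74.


g generates ℤ_n iff gcd(g,n) = 1
Prime factors of 74: 2, 37
Generators are g ∈ {1,...,73} not divisible by any of these primes.
Generators: {1, 3, 5, 7, 9, 11, 13, 15, 17, 19, 21, 23, 25, 27, 29, 31, 33, 35, 39, 41, 43, 45, 47, 49, 51, 53, 55, 57, 59, 61, 63, 65, 67, 69, 71, 73}
Number of generators = φ(74) = 36

Generators of ℤ_74 = {1, 3, 5, 7, 9, 11, 13, 15, 17, 19, 21, 23, 25, 27, 29, 31, 33, 35, 39, 41, 43, 45, 47, 49, 51, 53, 55, 57, 59, 61, 63, 65, 67, 69, 71, 73}


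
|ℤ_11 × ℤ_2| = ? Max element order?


|ℤ_11 × ℤ_2| = 11 × 2 = 22
Max element order = lcm(11,2) = 22
Cyclic? Yes (gcd=1)

|ℤ_11×ℤ_2| = 22, max element order = 22


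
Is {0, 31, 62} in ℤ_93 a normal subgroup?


H = {0, 31, 62} in ℤ_93
ℤ_93 is abelian; every subgroup of an abelian group is normal

Yes, normal subgroup


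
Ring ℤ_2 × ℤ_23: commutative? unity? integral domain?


Direct product ring; commutative with unity (1,1); but (1,0)·(0,1) = (0,0) gives zero divisors, so not an integral domain
Commutative: Yes
Integral domain: No
Has unity: Yes

ℤ_2 × ℤ_23: Commutative=Yes, Unity=Yes


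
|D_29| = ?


|D_n| = 2n (n rotations and n reflections)
|D_29| = 2×29 = 58

|D_29| = 58


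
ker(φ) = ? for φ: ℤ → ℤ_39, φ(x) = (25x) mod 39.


Kernel = preimage of identity
ker(φ) = {x ∈ ℤ : 25x ≡ 0 (mod 39)}. gcd(25,39) = 1, so 25x ≡ 0 (mod 39) ⟺ x ≡ 0 (mod 39/1 = 39). Hence ker(φ) = 39ℤ

ker(φ) = 39ℤ


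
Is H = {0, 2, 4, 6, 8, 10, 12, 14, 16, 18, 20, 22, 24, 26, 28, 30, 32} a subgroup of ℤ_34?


Subgroup test for H = {0, 2, 4, 6, 8, 10, 12, 14, 16, 18, 20, 22, 24, 26, 28, 30, 32} in (ℤ_34, +):
(1) 0 ∈ H? Yes
(2) Closure: for all a,b ∈ H, (a+b) mod 34 ∈ H? Yes
(3) Inverses: for all a ∈ H, -a mod 34 ∈ H? Yes

Yes, H is a subgroup of ℤ_34


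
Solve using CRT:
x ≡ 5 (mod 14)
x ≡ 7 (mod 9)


m₁ = 14, m₂ = 9, gcd = 1, so CRT applies. M = m₁·m₂ = 126
Let M₁ = M/m₁ = 9, M₂ = M/m₂ = 14
Find y₁ ≡ M₁⁻¹ (mod m₁): 9⁻¹ ≡ 11 (mod 14)
Find y₂ ≡ M₂⁻¹ (mod m₂): 14⁻¹ ≡ 2 (mod 9)
x = a₁·M₁·y₁ + a₂·M₂·y₂ = 5·9·11 + 7·14·2 = 691
Reduce mod 126: x ≡ 61
Check: 61 mod 14 = 5 ✓, 61 mod 9 = 7 ✓

x ≡ 61 (mod 126)


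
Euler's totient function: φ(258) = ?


Factor n: 258 = 2 × 3 × 43
φ(n) = n · ∏(1 - 1/p) over distinct primes p | n
φ(258) = 258 · (1 - 1/2) · (1 - 1/3) · (1 - 1/43) = 84

φ(258) = 84


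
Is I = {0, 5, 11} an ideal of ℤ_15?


Check ideal conditions for I = {0, 5, 11} in ℤ_15:
(1) I is an additive subgroup? No
(2) For r ∈ ℤ_15 and a ∈ I: r·a ∈ I? No  [counterexample: r=2, a=5, r·a mod 15 = 10 ∉ I]

No, I is not an ideal of ℤ_15


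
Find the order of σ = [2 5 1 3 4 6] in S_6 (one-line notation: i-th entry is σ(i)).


Cycle decomposition: (1 2 5 4 3)
Cycle lengths: 5
Order = lcm(5) = 5

ord(σ) = 5


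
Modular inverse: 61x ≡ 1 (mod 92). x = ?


Use the extended Euclidean algorithm to write 1 = 61·s + 92·t; then s mod 92 is the inverse.
Euclidean algorithm:
  61 = 0·92 + 61
  92 = 1·61 + 31
  61 = 1·31 + 30
  31 = 1·30 + 1
  30 = 30·1 + 0
gcd(61,92) = 1
Back-substitution gives: 61·(-3) + 92·(2) = 1
So 61⁻¹ ≡ -3 ≡ 89 (mod 92)
Check: 61 × 89 = 5429 ≡ 1 (mod 92) ✓

61⁻¹ ≡ 89 (mod 92)


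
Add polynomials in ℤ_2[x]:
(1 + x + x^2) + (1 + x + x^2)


Add coefficients mod 2:
x^0: 1 + 1 = 0 (mod 2)
x^1: 1 + 1 = 0 (mod 2)
x^2: 1 + 1 = 0 (mod 2)
Result: 0

f + g = 0


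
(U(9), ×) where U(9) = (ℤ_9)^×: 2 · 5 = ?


Operation: multiplication mod 9
2 · 5 = (a × b) mod 9 with a = 2, b = 5

2 · 5 = 1


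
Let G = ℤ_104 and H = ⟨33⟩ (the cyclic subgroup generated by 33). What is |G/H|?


|⟨33⟩| = n / gcd(33, 104) = 104 / 1 = 104
H is normal (ℤ_104 is abelian).
|G/H| = |G| / |H| = 104 / 104 = 1

|G/H| = 1


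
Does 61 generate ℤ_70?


g generates ℤ_n iff gcd(g, n) = 1
gcd(61, 70) = 1
Since gcd = 1, 61 is a generator.

Yes, 61 generates ℤ_70


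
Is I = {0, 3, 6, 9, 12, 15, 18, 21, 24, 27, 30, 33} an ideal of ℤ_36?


Check ideal conditions for I = {0, 3, 6, 9, 12, 15, 18, 21, 24, 27, 30, 33} in ℤ_36:
(1) I is an additive subgroup? Yes
(2) For r ∈ ℤ_36 and a ∈ I: r·a ∈ I? Yes

Yes, I is an ideal of ℤ_36


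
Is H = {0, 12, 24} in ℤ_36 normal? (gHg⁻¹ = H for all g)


H = {0, 12, 24} in ℤ_36
ℤ_36 is abelian; every subgroup of an abelian group is normal

Yes, normal subgroup


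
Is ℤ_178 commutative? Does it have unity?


ℤ_178 is a commutative ring with unity 1; 178 = 2×89 is composite, so 2·89 ≡ 0 gives zero divisors (not an integral domain)
Commutative: Yes
Integral domain: No
Has unity: Yes

ℤ_178: Commutative=Yes, Unity=Yes


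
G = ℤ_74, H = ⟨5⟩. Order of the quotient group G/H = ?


|⟨5⟩| = n / gcd(5, 74) = 74 / 1 = 74
H is normal (ℤ_74 is abelian).
|G/H| = |G| / |H| = 74 / 74 = 1

|G/H| = 1


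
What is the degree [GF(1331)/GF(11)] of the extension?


GF(1331) = GF(11^3), so the extension degree is 3

[GF(1331)/GF(11)] = 3


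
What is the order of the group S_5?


|S_n| = n! (number of permutations of n symbols)
|S_5| = 5! = 120

|S_5| = 120


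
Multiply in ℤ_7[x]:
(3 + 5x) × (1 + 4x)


Expand and collect like terms; reduce coefficients mod 7:
x^0: 3·1 = 3 ≡ 3 (mod 7)
x^1: 3·4 + 5·1 = 17 ≡ 3 (mod 7)
x^2: 5·4 = 20 ≡ 6 (mod 7)
Result: 3 + 3x + 6x^2

f · g = 3 + 3x + 6x^2


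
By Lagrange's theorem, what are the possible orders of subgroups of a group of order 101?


Lagrange's theorem: |H| divides |G|
|G| = 101
Divisors of 101: 1, 101

Possible subgroup orders: {1, 101}


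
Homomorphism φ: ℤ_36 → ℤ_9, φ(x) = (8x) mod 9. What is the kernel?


Kernel = preimage of identity
ker(φ) = {x ∈ ℤ_36 : 8x ≡ 0 (mod 9)}. Since 9 | 36, φ is well-defined. The kernel is the cyclic subgroup ⟨9⟩ of ℤ_36 (order 4), i.e. {0, 9, 18, 27}

ker(φ) = {0, 9, 18, 27}


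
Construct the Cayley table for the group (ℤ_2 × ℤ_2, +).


Elements: {(0,0), (0,1), (1,0), (1,1)}
Operation: componentwise addition mod (2, 2)
Entry (a, b) = ((a₁+b₁) mod 2, (a₂+b₂) mod 2)

Cayley table:
      | (0,0) | (0,1) | (1,0) | (1,1)
(0,0) | (0,0) | (0,1) | (1,0) | (1,1)
(0,1) | (0,1) | (0,0) | (1,1) | (1,0)
(1,0) | (1,0) | (1,1) | (0,0) | (0,1)
(1,1) | (1,1) | (1,0) | (0,1) | (0,0)


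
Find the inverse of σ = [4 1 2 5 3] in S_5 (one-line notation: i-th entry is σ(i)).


To find σ⁻¹, swap domain and range:
σ(1) = 4 → σ⁻¹(4) = 1
σ(2) = 1 → σ⁻¹(1) = 2
σ(3) = 2 → σ⁻¹(2) = 3
σ(4) = 5 → σ⁻¹(5) = 4
σ(5) = 3 → σ⁻¹(3) = 5

σ⁻¹ = [2 3 5 1 4]


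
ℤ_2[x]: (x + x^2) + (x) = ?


Add coefficients mod 2:
x^0: 0 + 0 = 0 (mod 2)
x^1: 1 + 1 = 0 (mod 2)
x^2: 1 + 0 = 1 (mod 2)
Result: x^2

f + g = x^2


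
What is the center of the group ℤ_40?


Z(G) = {g ∈ G | gx = xg for all x ∈ G}
ℤ_40 is abelian, so Z(G) = G

Z(ℤ_40) = ℤ_40


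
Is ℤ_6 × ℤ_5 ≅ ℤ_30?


Comparing ℤ_6 × ℤ_5 and ℤ_30:
gcd(6,5) = 1, so ℤ_6 × ℤ_5 ≅ ℤ_30 (CRT)

Yes, ℤ_6 × ℤ_5 ≅ ℤ_30


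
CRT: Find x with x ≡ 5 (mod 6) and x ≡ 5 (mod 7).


m₁ = 6, m₂ = 7, gcd = 1, so CRT applies. M = m₁·m₂ = 42
Let M₁ = M/m₁ = 7, M₂ = M/m₂ = 6
Find y₁ ≡ M₁⁻¹ (mod m₁): 7⁻¹ ≡ 1 (mod 6)
Find y₂ ≡ M₂⁻¹ (mod m₂): 6⁻¹ ≡ 6 (mod 7)
x = a₁·M₁·y₁ + a₂·M₂·y₂ = 5·7·1 + 5·6·6 = 215
Reduce mod 42: x ≡ 5
Check: 5 mod 6 = 5 ✓, 5 mod 7 = 5 ✓

x ≡ 5 (mod 42)


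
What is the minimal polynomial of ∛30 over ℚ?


∛30 satisfies x³ - 30 = 0, irreducible over ℚ (no rational root; 30 is not a perfect cube)

Minimal polynomial: x³ - 30


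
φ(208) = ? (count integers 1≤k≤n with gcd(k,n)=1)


Factor n: 208 = 2^4 × 13
φ(n) = n · ∏(1 - 1/p) over distinct primes p | n
φ(208) = 208 · (1 - 1/2) · (1 - 1/13) = 96

φ(208) = 96


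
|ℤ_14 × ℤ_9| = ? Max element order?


|ℤ_14 × ℤ_9| = 14 × 9 = 126
Max element order = lcm(14,9) = 126
Cyclic? Yes (gcd=1)

|ℤ_14×ℤ_9| = 126, max element order = 126


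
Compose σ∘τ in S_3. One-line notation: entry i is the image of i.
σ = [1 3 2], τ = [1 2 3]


σ∘τ: apply τ first, then σ
1 →τ 1 →σ 1
2 →τ 2 →σ 3
3 →τ 3 →σ 2

σ∘τ = [1 3 2]


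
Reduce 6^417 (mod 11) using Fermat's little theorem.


Fermat's little theorem: if p is prime and gcd(a,p)=1, then a^(p-1) ≡ 1 (mod p)
p = 11 is prime, gcd(6,11) = 1
Reduce exponent: 417 mod 10 = 7
So 6^417 ≡ 6^7 (mod 11)
6^7 mod 11 = 8

6^417 ≡ 8 (mod 11)


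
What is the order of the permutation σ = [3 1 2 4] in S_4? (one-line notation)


Cycle decomposition: (1 3 2)
Cycle lengths: 3
Order = lcm(3) = 3

ord(σ) = 3


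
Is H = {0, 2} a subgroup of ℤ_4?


Subgroup test for H = {0, 2} in (ℤ_4, +):
(1) 0 ∈ H? Yes
(2) Closure: for all a,b ∈ H, (a+b) mod 4 ∈ H? Yes
(3) Inverses: for all a ∈ H, -a mod 4 ∈ H? Yes

Yes, H is a subgroup of ℤ_4


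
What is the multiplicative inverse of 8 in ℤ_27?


Use the extended Euclidean algorithm to write 1 = 8·s + 27·t; then s mod 27 is the inverse.
Euclidean algorithm:
  8 = 0·27 + 8
  27 = 3·8 + 3
  8 = 2·3 + 2
  3 = 1·2 + 1
  2 = 2·1 + 0
gcd(8,27) = 1
Back-substitution gives: 8·(-10) + 27·(3) = 1
So 8⁻¹ ≡ -10 ≡ 17 (mod 27)
Check: 8 × 17 = 136 ≡ 1 (mod 27) ✓

8⁻¹ ≡ 17 (mod 27)


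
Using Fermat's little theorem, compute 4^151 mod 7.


Fermat's little theorem: if p is prime and gcd(a,p)=1, then a^(p-1) ≡ 1 (mod p)
p = 7 is prime, gcd(4,7) = 1
Reduce exponent: 151 mod 6 = 1
So 4^151 ≡ 4^1 (mod 7)
4^1 mod 7 = 4

4^151 ≡ 4 (mod 7)


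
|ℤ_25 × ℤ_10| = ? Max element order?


|ℤ_25 × ℤ_10| = 25 × 10 = 250
Max element order = lcm(25,10) = 50
Cyclic? No (gcd=5)

|ℤ_25×ℤ_10| = 250, max element order = 50


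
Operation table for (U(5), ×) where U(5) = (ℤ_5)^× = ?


Elements: {1, 2, 3, 4}
Operation: multiplication mod 5
Entry (a, b) = (a × b) mod 5

Cayley table:
  | 1 | 2 | 3 | 4
1 | 1 | 2 | 3 | 4
2 | 2 | 4 | 1 | 3
3 | 3 | 1 | 4 | 2
4 | 4 | 3 | 2 | 1


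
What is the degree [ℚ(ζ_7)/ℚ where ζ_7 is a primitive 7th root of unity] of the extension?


[ℚ(ζ_n):ℚ] = deg Φ_n(x) = φ(n). Here φ(7) = 6

[ℚ(ζ_7)/ℚ where ζ_7 is a primitive 7th root of unity] = 6


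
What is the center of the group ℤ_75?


Z(G) = {g ∈ G | gx = xg for all x ∈ G}
ℤ_75 is abelian, so Z(G) = G

Z(ℤ_75) = ℤ_75


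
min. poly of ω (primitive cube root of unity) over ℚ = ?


ω satisfies x² + x + 1 = 0 (the cyclotomic polynomial Φ₃)

Minimal polynomial: x² + x + 1


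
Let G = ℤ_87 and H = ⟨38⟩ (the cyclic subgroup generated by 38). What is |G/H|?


|⟨38⟩| = n / gcd(38, 87) = 87 / 1 = 87
H is normal (ℤ_87 is abelian).
|G/H| = |G| / |H| = 87 / 87 = 1

|G/H| = 1


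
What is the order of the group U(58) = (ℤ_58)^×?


U(n) is the group of units mod n; |U(n)| = φ(n)
|U(58)| = φ(58) = 28

|U(58) = (ℤ_58)^×| = 28


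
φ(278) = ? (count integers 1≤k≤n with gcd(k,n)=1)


Factor n: 278 = 2 × 139
φ(n) = n · ∏(1 - 1/p) over distinct primes p | n
φ(278) = 278 · (1 - 1/2) · (1 - 1/139) = 138

φ(278) = 138


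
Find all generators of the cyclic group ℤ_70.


g generates ℤ_n iff gcd(g,n) = 1
Prime factors of 70: 2, 5, 7
Generators are g ∈ {1,...,69} not divisible by any of these primes.
Generators: {1, 3, 9, 11, 13, 17, 19, 23, 27, 29, 31, 33, 37, 39, 41, 43, 47, 51, 53, 57, 59, 61, 67, 69}
Number of generators = φ(70) = 24

Generators of ℤ_70 = {1, 3, 9, 11, 13, 17, 19, 23, 27, 29, 31, 33, 37, 39, 41, 43, 47, 51, 53, 57, 59, 61, 67, 69}


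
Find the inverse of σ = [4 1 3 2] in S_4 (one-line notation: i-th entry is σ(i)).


To find σ⁻¹, swap domain and range:
σ(1) = 4 → σ⁻¹(4) = 1
σ(2) = 1 → σ⁻¹(1) = 2
σ(3) = 3 → σ⁻¹(3) = 3
σ(4) = 2 → σ⁻¹(2) = 4

σ⁻¹ = [2 4 3 1]


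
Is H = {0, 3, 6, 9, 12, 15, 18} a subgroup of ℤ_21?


Subgroup test for H = {0, 3, 6, 9, 12, 15, 18} in (ℤ_21, +):
(1) 0 ∈ H? Yes
(2) Closure: for all a,b ∈ H, (a+b) mod 21 ∈ H? Yes
(3) Inverses: for all a ∈ H, -a mod 21 ∈ H? Yes

Yes, H is a subgroup of ℤ_21


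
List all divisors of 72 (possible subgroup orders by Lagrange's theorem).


Lagrange's theorem: |H| divides |G|
|G| = 72
Divisors of 72: 1, 2, 3, 4, 6, 8, 9, 12, 18, 24, 36, 72

Possible subgroup orders: {1, 2, 3, 4, 6, 8, 9, 12, 18, 24, 36, 72}


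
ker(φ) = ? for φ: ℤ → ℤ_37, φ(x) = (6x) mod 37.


Kernel = preimage of identity
ker(φ) = {x ∈ ℤ : 6x ≡ 0 (mod 37)}. gcd(6,37) = 1, so 6x ≡ 0 (mod 37) ⟺ x ≡ 0 (mod 37/1 = 37). Hence ker(φ) = 37ℤ

ker(φ) = 37ℤ


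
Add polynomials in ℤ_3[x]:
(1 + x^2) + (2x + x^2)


Add coefficients mod 3:
x^0: 1 + 0 = 1 (mod 3)
x^1: 0 + 2 = 2 (mod 3)
x^2: 1 + 1 = 2 (mod 3)
Result: 1 + 2x + 2x^2

f + g = 1 + 2x + 2x^2


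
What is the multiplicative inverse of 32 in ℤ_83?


Use the extended Euclidean algorithm to write 1 = 32·s + 83·t; then s mod 83 is the inverse.
Euclidean algorithm:
  32 = 0·83 + 32
  83 = 2·32 + 19
  32 = 1·19 + 13
  19 = 1·13 + 6
  13 = 2·6 + 1
  6 = 6·1 + 0
gcd(32,83) = 1
Back-substitution gives: 32·(13) + 83·(-5) = 1
So 32⁻¹ ≡ 13 ≡ 13 (mod 83)
Check: 32 × 13 = 416 ≡ 1 (mod 83) ✓

32⁻¹ ≡ 13 (mod 83)


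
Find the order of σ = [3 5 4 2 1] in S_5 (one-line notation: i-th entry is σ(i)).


Cycle decomposition: (1 3 4 2 5)
Cycle lengths: 5
Order = lcm(5) = 5

ord(σ) = 5


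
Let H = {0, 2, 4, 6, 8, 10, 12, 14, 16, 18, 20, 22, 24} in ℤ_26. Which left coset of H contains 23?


23 + H = {23 + h (mod 26) : h ∈ H}
23+0=23, 23+2=25, 23+4=1, 23+6=3, 23+8=5, 23+10=7, 23+12=9, 23+14=11, 23+16=13, 23+18=15, 23+20=17, 23+22=19, 23+24=21
23 + H = {1, 3, 5, 7, 9, 11, 13, 15, 17, 19, 21, 23, 25} = 1 + H

23 + H = {1, 3, 5, 7, 9, 11, 13, 15, 17, 19, 21, 23, 25}


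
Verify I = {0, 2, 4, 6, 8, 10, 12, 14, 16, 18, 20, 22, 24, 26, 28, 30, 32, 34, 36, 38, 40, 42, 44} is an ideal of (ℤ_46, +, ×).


Check ideal conditions for I = {0, 2, 4, 6, 8, 10, 12, 14, 16, 18, 20, 22, 24, 26, 28, 30, 32, 34, 36, 38, 40, 42, 44} in ℤ_46:
(1) I is an additive subgroup? Yes
(2) For r ∈ ℤ_46 and a ∈ I: r·a ∈ I? Yes

Yes, I is an ideal of ℤ_46


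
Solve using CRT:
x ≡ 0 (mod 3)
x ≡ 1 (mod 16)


m₁ = 3, m₂ = 16, gcd = 1, so CRT applies. M = m₁·m₂ = 48
Let M₁ = M/m₁ = 16, M₂ = M/m₂ = 3
Find y₁ ≡ M₁⁻¹ (mod m₁): 16⁻¹ ≡ 1 (mod 3)
Find y₂ ≡ M₂⁻¹ (mod m₂): 3⁻¹ ≡ 11 (mod 16)
x = a₁·M₁·y₁ + a₂·M₂·y₂ = 0·16·1 + 1·3·11 = 33
Reduce mod 48: x ≡ 33
Check: 33 mod 3 = 0 ✓, 33 mod 16 = 1 ✓

x ≡ 33 (mod 48)


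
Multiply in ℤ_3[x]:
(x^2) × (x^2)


Expand and collect like terms; reduce coefficients mod 3:
x^0: 0·0 = 0 ≡ 0 (mod 3)
x^1: 0·0 + 0·0 = 0 ≡ 0 (mod 3)
x^2: 0·1 + 0·0 + 1·0 = 0 ≡ 0 (mod 3)
x^3: 0·1 + 1·0 = 0 ≡ 0 (mod 3)
x^4: 1·1 = 1 ≡ 1 (mod 3)
Result: x^4

f · g = x^4


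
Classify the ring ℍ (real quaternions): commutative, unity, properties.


quaternion multiplication is non-commutative (ij = k ≠ ji = -k); has unity 1; a division ring but not an integral domain since integral domains are commutative by convention
Commutative: No
Integral domain: No
Has unity: Yes

ℍ (real quaternions): Commutative=No, Unity=Yes


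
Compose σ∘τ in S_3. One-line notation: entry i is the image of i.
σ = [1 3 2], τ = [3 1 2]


σ∘τ: apply τ first, then σ
1 →τ 3 →σ 2
2 →τ 1 →σ 1
3 →τ 2 →σ 3

σ∘τ = [2 1 3]


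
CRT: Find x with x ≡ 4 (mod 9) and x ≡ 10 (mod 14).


m₁ = 9, m₂ = 14, gcd = 1, so CRT applies. M = m₁·m₂ = 126
Let M₁ = M/m₁ = 14, M₂ = M/m₂ = 9
Find y₁ ≡ M₁⁻¹ (mod m₁): 14⁻¹ ≡ 2 (mod 9)
Find y₂ ≡ M₂⁻¹ (mod m₂): 9⁻¹ ≡ 11 (mod 14)
x = a₁·M₁·y₁ + a₂·M₂·y₂ = 4·14·2 + 10·9·11 = 1102
Reduce mod 126: x ≡ 94
Check: 94 mod 9 = 4 ✓, 94 mod 14 = 10 ✓

x ≡ 94 (mod 126)


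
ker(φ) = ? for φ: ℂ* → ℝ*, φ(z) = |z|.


Kernel = preimage of identity
ker(φ) = {z ∈ ℂ* | |z| = 1} = unit circle S¹

ker(φ) = S¹ (unit circle)


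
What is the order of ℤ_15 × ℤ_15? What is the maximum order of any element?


|ℤ_15 × ℤ_15| = 15 × 15 = 225
Max element order = lcm(15,15) = 15
Cyclic? No (gcd=15)

|ℤ_15×ℤ_15| = 225, max element order = 15


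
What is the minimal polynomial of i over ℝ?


i satisfies x² + 1 = 0, irreducible over ℝ

Minimal polynomial: x² + 1


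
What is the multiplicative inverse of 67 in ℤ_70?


Use the extended Euclidean algorithm to write 1 = 67·s + 70·t; then s mod 70 is the inverse.
Euclidean algorithm:
  67 = 0·70 + 67
  70 = 1·67 + 3
  67 = 22·3 + 1
  3 = 3·1 + 0
gcd(67,70) = 1
Back-substitution gives: 67·(23) + 70·(-22) = 1
So 67⁻¹ ≡ 23 ≡ 23 (mod 70)
Check: 67 × 23 = 1541 ≡ 1 (mod 70) ✓

67⁻¹ ≡ 23 (mod 70)


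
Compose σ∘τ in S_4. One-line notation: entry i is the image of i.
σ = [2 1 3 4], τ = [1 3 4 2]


σ∘τ: apply τ first, then σ
1 →τ 1 →σ 2
2 →τ 3 →σ 3
3 →τ 4 →σ 4
4 →τ 2 →σ 1

σ∘τ = [2 3 4 1]


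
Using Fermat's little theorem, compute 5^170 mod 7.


Fermat's little theorem: if p is prime and gcd(a,p)=1, then a^(p-1) ≡ 1 (mod p)
p = 7 is prime, gcd(5,7) = 1
Reduce exponent: 170 mod 6 = 2
So 5^170 ≡ 5^2 (mod 7)
5^2 mod 7 = 4

5^170 ≡ 4 (mod 7)


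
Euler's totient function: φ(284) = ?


Factor n: 284 = 2^2 × 71
φ(n) = n · ∏(1 - 1/p) over distinct primes p | n
φ(284) = 284 · (1 - 1/2) · (1 - 1/71) = 140

φ(284) = 140


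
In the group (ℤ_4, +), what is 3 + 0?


Operation: addition mod 4
3 + 0 = (a + b) mod 4 with a = 3, b = 0

3 + 0 = 3


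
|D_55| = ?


|D_n| = 2n (n rotations and n reflections)
|D_55| = 2×55 = 110

|D_55| = 110


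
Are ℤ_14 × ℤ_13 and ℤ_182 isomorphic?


Comparing ℤ_14 × ℤ_13 and ℤ_182:
gcd(14,13) = 1, so ℤ_14 × ℤ_13 ≅ ℤ_182 (CRT)

Yes, ℤ_14 × ℤ_13 ≅ ℤ_182


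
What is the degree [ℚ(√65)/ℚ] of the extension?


√65 has minimal polynomial x² - 65 (irreducible over ℚ since 65 is squarefree)

[ℚ(√65)/ℚ] = 2


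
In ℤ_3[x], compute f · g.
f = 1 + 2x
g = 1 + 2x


Expand and collect like terms; reduce coefficients mod 3:
x^0: 1·1 = 1 ≡ 1 (mod 3)
x^1: 1·2 + 2·1 = 4 ≡ 1 (mod 3)
x^2: 2·2 = 4 ≡ 1 (mod 3)
Result: 1 + x + x^2

f · g = 1 + x + x^2


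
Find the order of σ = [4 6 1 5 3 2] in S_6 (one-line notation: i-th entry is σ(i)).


Cycle decomposition: (1 4 5 3) (2 6)
Cycle lengths: 4, 2
Order = lcm(4, 2) = 4

ord(σ) = 4


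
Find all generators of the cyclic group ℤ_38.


g generates ℤ_n iff gcd(g,n) = 1
Prime factors of 38: 2, 19
Generators are g ∈ {1,...,37} not divisible by any of these primes.
Generators: {1, 3, 5, 7, 9, 11, 13, 15, 17, 21, 23, 25, 27, 29, 31, 33, 35, 37}
Number of generators = φ(38) = 18

Generators of ℤ_38 = {1, 3, 5, 7, 9, 11, 13, 15, 17, 21, 23, 25, 27, 29, 31, 33, 35, 37}


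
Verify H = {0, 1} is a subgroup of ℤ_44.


Subgroup test for H = {0, 1} in (ℤ_44, +):
(1) 0 ∈ H? Yes
(2) Closure: for all a,b ∈ H, (a+b) mod 44 ∈ H? No  [counterexample: 1 + 1 = 2 ∉ H]
(3) Inverses: for all a ∈ H, -a mod 44 ∈ H? No

No, H is not a subgroup of ℤ_44


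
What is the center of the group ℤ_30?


Z(G) = {g ∈ G | gx = xg for all x ∈ G}
ℤ_30 is abelian, so Z(G) = G

Z(ℤ_30) = ℤ_30


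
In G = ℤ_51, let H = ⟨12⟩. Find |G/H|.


|⟨12⟩| = n / gcd(12, 51) = 51 / 3 = 17
H is normal (ℤ_51 is abelian).
|G/H| = |G| / |H| = 51 / 17 = 3

|G/H| = 3


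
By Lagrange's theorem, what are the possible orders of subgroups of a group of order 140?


Lagrange's theorem: |H| divides |G|
|G| = 140
Divisors of 140: 1, 2, 4, 5, 7, 10, 14, 20, 28, 35, 70, 140

Possible subgroup orders: {1, 2, 4, 5, 7, 10, 14, 20, 28, 35, 70, 140}


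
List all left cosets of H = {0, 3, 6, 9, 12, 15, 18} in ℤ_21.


H = {0, 3, 6, 9, 12, 15, 18}, |H| = 7
Number of cosets = |G|/|H| = 21/7 = 3
0 + H = {0, 3, 6, 9, 12, 15, 18}
1 + H = {1, 4, 7, 10, 13, 16, 19}
2 + H = {2, 5, 8, 11, 14, 17, 20}

Cosets: 0+H={0,3,6,9,12,15,18}; 1+H={1,4,7,10,13,16,19}; 2+H={2,5,8,11,14,17,20}


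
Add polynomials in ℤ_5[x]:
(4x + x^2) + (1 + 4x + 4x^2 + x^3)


Add coefficients mod 5:
x^0: 0 + 1 = 1 (mod 5)
x^1: 4 + 4 = 3 (mod 5)
x^2: 1 + 4 = 0 (mod 5)
x^3: 0 + 1 = 1 (mod 5)
Result: 1 + 3x + x^3

f + g = 1 + 3x + x^3


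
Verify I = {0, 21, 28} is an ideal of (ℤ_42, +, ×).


Check ideal conditions for I = {0, 21, 28} in ℤ_42:
(1) I is an additive subgroup? No
(2) For r ∈ ℤ_42 and a ∈ I: r·a ∈ I? No  [counterexample: r=2, a=28, r·a mod 42 = 14 ∉ I]

No, I is not an ideal of ℤ_42


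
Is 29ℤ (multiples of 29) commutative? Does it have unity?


29ℤ is a commutative ring under +,× but has no multiplicative identity (1 ∉ 29ℤ); it has no zero divisors, but without unity it is not an integral domain
Commutative: Yes
Integral domain: No
Has unity: No

29ℤ (multiples of 29): Commutative=Yes, Unity=No


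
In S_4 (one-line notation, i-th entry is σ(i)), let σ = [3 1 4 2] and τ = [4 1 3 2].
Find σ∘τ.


σ∘τ: apply τ first, then σ
1 →τ 4 →σ 2
2 →τ 1 →σ 3
3 →τ 3 →σ 4
4 →τ 2 →σ 1

σ∘τ = [2 3 4 1]


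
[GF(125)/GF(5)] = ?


GF(125) = GF(5^3), so the extension degree is 3

[GF(125)/GF(5)] = 3


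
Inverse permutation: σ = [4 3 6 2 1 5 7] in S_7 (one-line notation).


To find σ⁻¹, swap domain and range:
σ(1) = 4 → σ⁻¹(4) = 1
σ(2) = 3 → σ⁻¹(3) = 2
σ(3) = 6 → σ⁻¹(6) = 3
σ(4) = 2 → σ⁻¹(2) = 4
σ(5) = 1 → σ⁻¹(1) = 5
σ(6) = 5 → σ⁻¹(5) = 6
σ(7) = 7 → σ⁻¹(7) = 7

σ⁻¹ = [5 4 2 1 6 3 7]


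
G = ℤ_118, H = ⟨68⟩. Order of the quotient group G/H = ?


|⟨68⟩| = n / gcd(68, 118) = 118 / 2 = 59
H is normal (ℤ_118 is abelian).
|G/H| = |G| / |H| = 118 / 59 = 2

|G/H| = 2


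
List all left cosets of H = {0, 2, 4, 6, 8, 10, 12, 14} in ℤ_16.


H = {0, 2, 4, 6, 8, 10, 12, 14}, |H| = 8
Number of cosets = |G|/|H| = 16/8 = 2
0 + H = {0, 2, 4, 6, 8, 10, 12, 14}
1 + H = {1, 3, 5, 7, 9, 11, 13, 15}

Cosets: 0+H={0,2,4,6,8,10,12,14}; 1+H={1,3,5,7,9,11,13,15}


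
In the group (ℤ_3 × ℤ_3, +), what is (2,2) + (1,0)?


Operation: componentwise addition mod (3, 3)
(2,2) + (1,0) = ((a₁+b₁) mod 3, (a₂+b₂) mod 3) with a = (2,2), b = (1,0)

(2,2) + (1,0) = (0,2)


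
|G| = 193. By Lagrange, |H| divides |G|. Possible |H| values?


Lagrange's theorem: |H| divides |G|
|G| = 193
Divisors of 193: 1, 193

Possible subgroup orders: {1, 193}


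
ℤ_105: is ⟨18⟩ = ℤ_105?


g generates ℤ_n iff gcd(g, n) = 1
gcd(18, 105) = 3
Since gcd = 3 ≠ 1, ⟨18⟩ has order 35 < 105, so 18 is not a generator.

No, 18 does not generate ℤ_105


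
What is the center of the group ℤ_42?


Z(G) = {g ∈ G | gx = xg for all x ∈ G}
ℤ_42 is abelian, so Z(G) = G

Z(ℤ_42) = ℤ_42


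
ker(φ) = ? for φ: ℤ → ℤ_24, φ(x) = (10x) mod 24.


Kernel = preimage of identity
ker(φ) = {x ∈ ℤ : 10x ≡ 0 (mod 24)}. gcd(10,24) = 2, so 10x ≡ 0 (mod 24) ⟺ x ≡ 0 (mod 24/2 = 12). Hence ker(φ) = 12ℤ

ker(φ) = 12ℤ


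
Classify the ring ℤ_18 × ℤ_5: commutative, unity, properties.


Direct product ring; commutative with unity (1,1); but (1,0)·(0,1) = (0,0) gives zero divisors, so not an integral domain
Commutative: Yes
Integral domain: No
Has unity: Yes

ℤ_18 × ℤ_5: Commutative=Yes, Unity=Yes


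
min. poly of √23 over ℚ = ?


√23 satisfies x² - 23 = 0, irreducible over ℚ since 23 is squarefree

Minimal polynomial: x² - 23


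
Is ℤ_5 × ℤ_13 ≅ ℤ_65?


Comparing ℤ_5 × ℤ_13 and ℤ_65:
gcd(5,13) = 1, so ℤ_5 × ℤ_13 ≅ ℤ_65 (CRT)

Yes, ℤ_5 × ℤ_13 ≅ ℤ_65


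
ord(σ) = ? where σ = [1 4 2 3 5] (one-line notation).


Cycle decomposition: (2 4 3)
Cycle lengths: 3
Order = lcm(3) = 3

ord(σ) = 3


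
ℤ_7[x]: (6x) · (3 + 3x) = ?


Expand and collect like terms; reduce coefficients mod 7:
x^0: 0·3 = 0 ≡ 0 (mod 7)
x^1: 0·3 + 6·3 = 18 ≡ 4 (mod 7)
x^2: 6·3 = 18 ≡ 4 (mod 7)
Result: 4x + 4x^2

f · g = 4x + 4x^2


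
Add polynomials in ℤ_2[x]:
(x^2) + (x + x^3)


Add coefficients mod 2:
x^0: 0 + 0 = 0 (mod 2)
x^1: 0 + 1 = 1 (mod 2)
x^2: 1 + 0 = 1 (mod 2)
x^3: 0 + 1 = 1 (mod 2)
Result: x + x^2 + x^3

f + g = x + x^2 + x^3


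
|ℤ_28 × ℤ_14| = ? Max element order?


|ℤ_28 × ℤ_14| = 28 × 14 = 392
Max element order = lcm(28,14) = 28
Cyclic? No (gcd=14)

|ℤ_28×ℤ_14| = 392, max element order = 28


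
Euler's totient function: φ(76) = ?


Factor n: 76 = 2^2 × 19
φ(n) = n · ∏(1 - 1/p) over distinct primes p | n
φ(76) = 76 · (1 - 1/2) · (1 - 1/19) = 36

φ(76) = 36


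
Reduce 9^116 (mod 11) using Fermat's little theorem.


Fermat's little theorem: if p is prime and gcd(a,p)=1, then a^(p-1) ≡ 1 (mod p)
p = 11 is prime, gcd(9,11) = 1
Reduce exponent: 116 mod 10 = 6
So 9^116 ≡ 9^6 (mod 11)
9^6 mod 11 = 9

9^116 ≡ 9 (mod 11)


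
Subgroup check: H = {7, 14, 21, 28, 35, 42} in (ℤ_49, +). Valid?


Subgroup test for H = {7, 14, 21, 28, 35, 42} in (ℤ_49, +):
(1) 0 ∈ H? No
(2) Closure: for all a,b ∈ H, (a+b) mod 49 ∈ H? No  [counterexample: 7 + 42 = 0 ∉ H]
(3) Inverses: for all a ∈ H, -a mod 49 ∈ H? Yes

No, H is not a subgroup of ℤ_49


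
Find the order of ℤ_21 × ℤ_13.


|A × B| = |A| · |B|
|ℤ_21 × ℤ_13| = 21 × 13 = 273

|ℤ_21 × ℤ_13| = 273


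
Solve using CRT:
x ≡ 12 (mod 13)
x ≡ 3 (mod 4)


m₁ = 13, m₂ = 4, gcd = 1, so CRT applies. M = m₁·m₂ = 52
Let M₁ = M/m₁ = 4, M₂ = M/m₂ = 13
Find y₁ ≡ M₁⁻¹ (mod m₁): 4⁻¹ ≡ 10 (mod 13)
Find y₂ ≡ M₂⁻¹ (mod m₂): 13⁻¹ ≡ 1 (mod 4)
x = a₁·M₁·y₁ + a₂·M₂·y₂ = 12·4·10 + 3·13·1 = 519
Reduce mod 52: x ≡ 51
Check: 51 mod 13 = 12 ✓, 51 mod 4 = 3 ✓

x ≡ 51 (mod 52)


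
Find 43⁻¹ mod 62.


Use the extended Euclidean algorithm to write 1 = 43·s + 62·t; then s mod 62 is the inverse.
Euclidean algorithm:
  43 = 0·62 + 43
  62 = 1·43 + 19
  43 = 2·19 + 5
  19 = 3·5 + 4
  5 = 1·4 + 1
  4 = 4·1 + 0
gcd(43,62) = 1
Back-substitution gives: 43·(13) + 62·(-9) = 1
So 43⁻¹ ≡ 13 ≡ 13 (mod 62)
Check: 43 × 13 = 559 ≡ 1 (mod 62) ✓

43⁻¹ ≡ 13 (mod 62)


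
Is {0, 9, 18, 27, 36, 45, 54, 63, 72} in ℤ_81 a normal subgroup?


H = {0, 9, 18, 27, 36, 45, 54, 63, 72} in ℤ_81
ℤ_81 is abelian; every subgroup of an abelian group is normal

Yes, normal subgroup


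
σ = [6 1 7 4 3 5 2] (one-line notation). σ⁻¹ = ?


To find σ⁻¹, swap domain and range:
σ(1) = 6 → σ⁻¹(6) = 1
σ(2) = 1 → σ⁻¹(1) = 2
σ(3) = 7 → σ⁻¹(7) = 3
σ(4) = 4 → σ⁻¹(4) = 4
σ(5) = 3 → σ⁻¹(3) = 5
σ(6) = 5 → σ⁻¹(5) = 6
σ(7) = 2 → σ⁻¹(2) = 7

σ⁻¹ = [2 7 5 4 6 1 3]


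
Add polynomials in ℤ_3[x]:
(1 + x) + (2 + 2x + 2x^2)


Add coefficients mod 3:
x^0: 1 + 2 = 0 (mod 3)
x^1: 1 + 2 = 0 (mod 3)
x^2: 0 + 2 = 2 (mod 3)
Result: 2x^2

f + g = 2x^2


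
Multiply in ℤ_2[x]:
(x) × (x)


Expand and collect like terms; reduce coefficients mod 2:
x^0: 0·0 = 0 ≡ 0 (mod 2)
x^1: 0·1 + 1·0 = 0 ≡ 0 (mod 2)
x^2: 1·1 = 1 ≡ 1 (mod 2)
Result: x^2

f · g = x^2


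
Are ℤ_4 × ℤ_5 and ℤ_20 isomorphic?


Comparing ℤ_4 × ℤ_5 and ℤ_20:
gcd(4,5) = 1, so ℤ_4 × ℤ_5 ≅ ℤ_20 (CRT)

Yes, ℤ_4 × ℤ_5 ≅ ℤ_20


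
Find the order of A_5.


|A_n| = n!/2 (even permutations)
|A_5| = 5!/2 = 120/2 = 60

|A_5| = 60


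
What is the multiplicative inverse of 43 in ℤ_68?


Use the extended Euclidean algorithm to write 1 = 43·s + 68·t; then s mod 68 is the inverse.
Euclidean algorithm:
  43 = 0·68 + 43
  68 = 1·43 + 25
  43 = 1·25 + 18
  25 = 1·18 + 7
  18 = 2·7 + 4
  7 = 1·4 + 3
  4 = 1·3 + 1
  3 = 3·1 + 0
gcd(43,68) = 1
Back-substitution gives: 43·(19) + 68·(-12) = 1
So 43⁻¹ ≡ 19 ≡ 19 (mod 68)
Check: 43 × 19 = 817 ≡ 1 (mod 68) ✓

43⁻¹ ≡ 19 (mod 68)


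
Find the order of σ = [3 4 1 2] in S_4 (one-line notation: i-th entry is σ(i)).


Cycle decomposition: (1 3) (2 4)
Cycle lengths: 2, 2
Order = lcm(2, 2) = 2

ord(σ) = 2


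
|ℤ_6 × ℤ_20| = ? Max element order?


|ℤ_6 × ℤ_20| = 6 × 20 = 120
Max element order = lcm(6,20) = 60
Cyclic? No (gcd=2)

|ℤ_6×ℤ_20| = 120, max element order = 60


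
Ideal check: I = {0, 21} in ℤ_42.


Check ideal conditions for I = {0, 21} in ℤ_42:
(1) I is an additive subgroup? Yes
(2) For r ∈ ℤ_42 and a ∈ I: r·a ∈ I? Yes

Yes, I is an ideal of ℤ_42


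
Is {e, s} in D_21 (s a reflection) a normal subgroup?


H = {e, s} in D_21 (s a reflection)
r·s·r⁻¹ = sr⁻² ≠ s for n ≥ 3, so {e, s} is not closed under conjugation

No, not a normal subgroup


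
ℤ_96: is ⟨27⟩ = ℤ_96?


g generates ℤ_n iff gcd(g, n) = 1
gcd(27, 96) = 3
Since gcd = 3 ≠ 1, ⟨27⟩ has order 32 < 96, so 27 is not a generator.

No, 27 does not generate ℤ_96


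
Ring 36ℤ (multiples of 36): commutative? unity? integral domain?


36ℤ is a commutative ring under +,× but has no multiplicative identity (1 ∉ 36ℤ); it has no zero divisors, but without unity it is not an integral domain
Commutative: Yes
Integral domain: No
Has unity: No

36ℤ (multiples of 36): Commutative=Yes, Unity=No


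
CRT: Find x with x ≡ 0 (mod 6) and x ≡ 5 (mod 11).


m₁ = 6, m₂ = 11, gcd = 1, so CRT applies. M = m₁·m₂ = 66
Let M₁ = M/m₁ = 11, M₂ = M/m₂ = 6
Find y₁ ≡ M₁⁻¹ (mod m₁): 11⁻¹ ≡ 5 (mod 6)
Find y₂ ≡ M₂⁻¹ (mod m₂): 6⁻¹ ≡ 2 (mod 11)
x = a₁·M₁·y₁ + a₂·M₂·y₂ = 0·11·5 + 5·6·2 = 60
Reduce mod 66: x ≡ 60
Check: 60 mod 6 = 0 ✓, 60 mod 11 = 5 ✓

x ≡ 60 (mod 66)


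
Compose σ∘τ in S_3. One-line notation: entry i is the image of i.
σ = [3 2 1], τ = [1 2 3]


σ∘τ: apply τ first, then σ
1 →τ 1 →σ 3
2 →τ 2 →σ 2
3 →τ 3 →σ 1

σ∘τ = [3 2 1]


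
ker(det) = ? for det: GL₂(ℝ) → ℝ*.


Kernel = preimage of identity
ker(det) = {A | det(A) = 1} = SL₂(ℝ)

ker(det) = SL₂(ℝ)


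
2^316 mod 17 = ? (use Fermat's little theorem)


Fermat's little theorem: if p is prime and gcd(a,p)=1, then a^(p-1) ≡ 1 (mod p)
p = 17 is prime, gcd(2,17) = 1
Reduce exponent: 316 mod 16 = 12
So 2^316 ≡ 2^12 (mod 17)
2^12 mod 17 = 16

2^316 ≡ 16 (mod 17)


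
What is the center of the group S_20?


Z(G) = {g ∈ G | gx = xg for all x ∈ G}
S_n is non-abelian for n ≥ 3; Z(S_20) is trivial

Z(S_20) = {e}


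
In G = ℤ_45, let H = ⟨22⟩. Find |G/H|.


|⟨22⟩| = n / gcd(22, 45) = 45 / 1 = 45
H is normal (ℤ_45 is abelian).
|G/H| = |G| / |H| = 45 / 45 = 1

|G/H| = 1


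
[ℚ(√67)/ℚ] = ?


√67 has minimal polynomial x² - 67 (irreducible over ℚ since 67 is squarefree)

[ℚ(√67)/ℚ] = 2


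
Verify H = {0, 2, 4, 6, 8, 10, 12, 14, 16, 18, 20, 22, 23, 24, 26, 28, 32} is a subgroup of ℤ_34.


Subgroup test for H = {0, 2, 4, 6, 8, 10, 12, 14, 16, 18, 20, 22, 23, 24, 26, 28, 32} in (ℤ_34, +):
(1) 0 ∈ H? Yes
(2) Closure: for all a,b ∈ H, (a+b) mod 34 ∈ H? No  [counterexample: 2 + 23 = 25 ∉ H]
(3) Inverses: for all a ∈ H, -a mod 34 ∈ H? No

No, H is not a subgroup of ℤ_34


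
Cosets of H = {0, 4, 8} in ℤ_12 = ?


H = {0, 4, 8}, |H| = 3
Number of cosets = |G|/|H| = 12/3 = 4
0 + H = {0, 4, 8}
1 + H = {1, 5, 9}
2 + H = {2, 6, 10}
3 + H = {3, 7, 11}

Cosets: 0+H={0,4,8}; 1+H={1,5,9}; 2+H={2,6,10}; 3+H={3,7,11}


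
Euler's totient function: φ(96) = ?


Factor n: 96 = 2^5 × 3
φ(n) = n · ∏(1 - 1/p) over distinct primes p | n
φ(96) = 96 · (1 - 1/2) · (1 - 1/3) = 32

φ(96) = 32


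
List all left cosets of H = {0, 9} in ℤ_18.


H = {0, 9}, |H| = 2
Number of cosets = |G|/|H| = 18/2 = 9
0 + H = {0, 9}
1 + H = {1, 10}
2 + H = {2, 11}
3 + H = {3, 12}
4 + H = {4, 13}
5 + H = {5, 14}
6 + H = {6, 15}
7 + H = {7, 16}
8 + H = {8, 17}

Cosets: 0+H={0,9}; 1+H={1,10}; 2+H={2,11}; 3+H={3,12}; 4+H={4,13}; 5+H={5,14}; 6+H={6,15}; 7+H={7,16}; 8+H={8,17}


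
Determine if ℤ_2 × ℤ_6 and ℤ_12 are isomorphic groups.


Comparing ℤ_2 × ℤ_6 and ℤ_12:
gcd(2,6) = 2 ≠ 1. Max element order in ℤ_2×ℤ_6 is lcm(2,6) = 6 < 12, so it has no element of order 12

No, ℤ_2 × ℤ_6 ≇ ℤ_12


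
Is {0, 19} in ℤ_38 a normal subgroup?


H = {0, 19} in ℤ_38
ℤ_38 is abelian; every subgroup of an abelian group is normal

Yes, normal subgroup


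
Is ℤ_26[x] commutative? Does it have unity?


ℤ_26 has zero divisors (2·13 ≡ 0), and these lift to constant zero divisors in ℤ_26[x]; so not an integral domain
Commutative: Yes
Integral domain: No
Has unity: Yes

ℤ_26[x]: Commutative=Yes, Unity=Yes


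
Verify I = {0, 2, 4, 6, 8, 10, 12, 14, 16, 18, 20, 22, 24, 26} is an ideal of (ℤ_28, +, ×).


Check ideal conditions for I = {0, 2, 4, 6, 8, 10, 12, 14, 16, 18, 20, 22, 24, 26} in ℤ_28:
(1) I is an additive subgroup? Yes
(2) For r ∈ ℤ_28 and a ∈ I: r·a ∈ I? Yes

Yes, I is an ideal of ℤ_28


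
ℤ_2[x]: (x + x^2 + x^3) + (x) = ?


Add coefficients mod 2:
x^0: 0 + 0 = 0 (mod 2)
x^1: 1 + 1 = 0 (mod 2)
x^2: 1 + 0 = 1 (mod 2)
x^3: 1 + 0 = 1 (mod 2)
Result: x^2 + x^3

f + g = x^2 + x^3


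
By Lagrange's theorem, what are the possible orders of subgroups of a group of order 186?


Lagrange's theorem: |H| divides |G|
|G| = 186
Divisors of 186: 1, 2, 3, 6, 31, 62, 93, 186

Possible subgroup orders: {1, 2, 3, 6, 31, 62, 93, 186}


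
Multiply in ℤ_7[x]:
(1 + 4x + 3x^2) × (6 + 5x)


Expand and collect like terms; reduce coefficients mod 7:
x^0: 1·6 = 6 ≡ 6 (mod 7)
x^1: 1·5 + 4·6 = 29 ≡ 1 (mod 7)
x^2: 4·5 + 3·6 = 38 ≡ 3 (mod 7)
x^3: 3·5 = 15 ≡ 1 (mod 7)
Result: 6 + x + 3x^2 + x^3

f · g = 6 + x + 3x^2 + x^3


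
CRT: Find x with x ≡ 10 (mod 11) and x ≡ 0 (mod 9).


m₁ = 11, m₂ = 9, gcd = 1, so CRT applies. M = m₁·m₂ = 99
Let M₁ = M/m₁ = 9, M₂ = M/m₂ = 11
Find y₁ ≡ M₁⁻¹ (mod m₁): 9⁻¹ ≡ 5 (mod 11)
Find y₂ ≡ M₂⁻¹ (mod m₂): 11⁻¹ ≡ 5 (mod 9)
x = a₁·M₁·y₁ + a₂·M₂·y₂ = 10·9·5 + 0·11·5 = 450
Reduce mod 99: x ≡ 54
Check: 54 mod 11 = 10 ✓, 54 mod 9 = 0 ✓

x ≡ 54 (mod 99)


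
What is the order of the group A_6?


|A_n| = n!/2 (even permutations)
|A_6| = 6!/2 = 720/2 = 360

|A_6| = 360
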